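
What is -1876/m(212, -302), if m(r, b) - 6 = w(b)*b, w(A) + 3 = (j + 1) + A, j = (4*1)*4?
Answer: -134/6213 ≈ -0.021568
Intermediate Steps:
j = 16 (j = 4*4 = 16)
w(A) = 14 + A (w(A) = -3 + ((16 + 1) + A) = -3 + (17 + A) = 14 + A)
m(r, b) = 6 + b*(14 + b) (m(r, b) = 6 + (14 + b)*b = 6 + b*(14 + b))
-1876/m(212, -302) = -1876/(6 - 302*(14 - 302)) = -1876/(6 - 302*(-288)) = -1876/(6 + 86976) = -1876/86982 = -1876*1/86982 = -134/6213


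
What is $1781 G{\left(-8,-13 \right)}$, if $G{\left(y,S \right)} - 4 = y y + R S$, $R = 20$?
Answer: $-341952$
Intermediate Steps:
$G{\left(y,S \right)} = 4 + y^{2} + 20 S$ ($G{\left(y,S \right)} = 4 + \left(y y + 20 S\right) = 4 + \left(y^{2} + 20 S\right) = 4 + y^{2} + 20 S$)
$1781 G{\left(-8,-13 \right)} = 1781 \left(4 + \left(-8\right)^{2} + 20 \left(-13\right)\right) = 1781 \left(4 + 64 - 260\right) = 1781 \left(-192\right) = -341952$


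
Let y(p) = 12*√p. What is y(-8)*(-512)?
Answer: -12288*I*√2 ≈ -17378.0*I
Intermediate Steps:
y(-8)*(-512) = (12*√(-8))*(-512) = (12*(2*I*√2))*(-512) = (24*I*√2)*(-512) = -12288*I*√2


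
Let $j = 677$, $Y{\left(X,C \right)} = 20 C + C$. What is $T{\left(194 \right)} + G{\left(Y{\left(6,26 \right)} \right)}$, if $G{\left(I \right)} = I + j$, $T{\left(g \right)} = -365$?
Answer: $858$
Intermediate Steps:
$Y{\left(X,C \right)} = 21 C$
$G{\left(I \right)} = 677 + I$ ($G{\left(I \right)} = I + 677 = 677 + I$)
$T{\left(194 \right)} + G{\left(Y{\left(6,26 \right)} \right)} = -365 + \left(677 + 21 \cdot 26\right) = -365 + \left(677 + 546\right) = -365 + 1223 = 858$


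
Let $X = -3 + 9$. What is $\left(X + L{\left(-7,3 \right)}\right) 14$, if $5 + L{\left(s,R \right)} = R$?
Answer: $56$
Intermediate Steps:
$X = 6$
$L{\left(s,R \right)} = -5 + R$
$\left(X + L{\left(-7,3 \right)}\right) 14 = \left(6 + \left(-5 + 3\right)\right) 14 = \left(6 - 2\right) 14 = 4 \cdot 14 = 56$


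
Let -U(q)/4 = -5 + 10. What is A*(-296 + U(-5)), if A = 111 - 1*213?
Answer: 32232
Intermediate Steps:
U(q) = -20 (U(q) = -4*(-5 + 10) = -4*5 = -20)
A = -102 (A = 111 - 213 = -102)
A*(-296 + U(-5)) = -102*(-296 - 20) = -102*(-316) = 32232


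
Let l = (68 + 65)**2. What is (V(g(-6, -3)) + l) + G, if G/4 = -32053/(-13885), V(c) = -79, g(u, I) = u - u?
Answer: 244643062/13885 ≈ 17619.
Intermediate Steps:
g(u, I) = 0
G = 128212/13885 (G = 4*(-32053/(-13885)) = 4*(-32053*(-1/13885)) = 4*(32053/13885) = 128212/13885 ≈ 9.2339)
l = 17689 (l = 133**2 = 17689)
(V(g(-6, -3)) + l) + G = (-79 + 17689) + 128212/13885 = 17610 + 128212/13885 = 244643062/13885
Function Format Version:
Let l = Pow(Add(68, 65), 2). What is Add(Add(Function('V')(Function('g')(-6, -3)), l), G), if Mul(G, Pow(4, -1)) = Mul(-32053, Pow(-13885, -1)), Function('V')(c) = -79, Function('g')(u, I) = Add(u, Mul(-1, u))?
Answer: Rational(244643062, 13885) ≈ 17619.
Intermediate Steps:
Function('g')(u, I) = 0
G = Rational(128212, 13885) (G = Mul(4, Mul(-32053, Pow(-13885, -1))) = Mul(4, Mul(-32053, Rational(-1, 13885))) = Mul(4, Rational(32053, 13885)) = Rational(128212, 13885) ≈ 9.2339)
l = 17689 (l = Pow(133, 2) = 17689)
Add(Add(Function('V')(Function('g')(-6, -3)), l), G) = Add(Add(-79, 17689), Rational(128212, 13885)) = Add(17610, Rational(128212, 13885)) = Rational(244643062, 13885)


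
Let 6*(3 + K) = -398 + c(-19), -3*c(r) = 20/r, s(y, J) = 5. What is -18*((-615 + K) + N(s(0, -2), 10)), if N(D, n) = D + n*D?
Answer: 215212/19 ≈ 11327.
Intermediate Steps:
c(r) = -20/(3*r)
N(D, n) = D + D*n
K = -11846/171 (K = -3 + (-398 - 20/3/(-19))/6 = -3 + (-398 - 20/3*(-1/19))/6 = -3 + (-398 + 20/57)/6 = -3 + (1/6)*(-22666/57) = -3 - 11333/171 = -11846/171 ≈ -69.275)
-18*((-615 + K) + N(s(0, -2), 10)) = -18*((-615 - 11846/171) + 5*(1 + 10)) = -18*(-117011/171 + 5*11) = -18*(-117011/171 + 55) = -18*(-107606/171) = 215212/19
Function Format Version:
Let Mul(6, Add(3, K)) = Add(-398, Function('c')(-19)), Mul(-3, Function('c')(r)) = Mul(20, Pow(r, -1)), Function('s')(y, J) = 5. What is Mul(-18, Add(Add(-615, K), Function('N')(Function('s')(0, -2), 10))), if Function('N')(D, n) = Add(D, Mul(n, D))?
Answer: Rational(215212, 19) ≈ 11327.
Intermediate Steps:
Function('c')(r) = Mul(Rational(-20, 3), Pow(r, -1)) (Function('c')(r) = Mul(Rational(-1, 3), Mul(20, Pow(r, -1))) = Mul(Rational(-20, 3), Pow(r, -1)))
Function('N')(D, n) = Add(D, Mul(D, n))
K = Rational(-11846, 171) (K = Add(-3, Mul(Rational(1, 6), Add(-398, Mul(Rational(-20, 3), Pow(-19, -1))))) = Add(-3, Mul(Rational(1, 6), Add(-398, Mul(Rational(-20, 3), Rational(-1, 19))))) = Add(-3, Mul(Rational(1, 6), Add(-398, Rational(20, 57)))) = Add(-3, Mul(Rational(1, 6), Rational(-22666, 57))) = Add(-3, Rational(-11333, 171)) = Rational(-11846, 171) ≈ -69.275)
Mul(-18, Add(Add(-615, K), Function('N')(Function('s')(0, -2), 10))) = Mul(-18, Add(Add(-615, Rational(-11846, 171)), Mul(5, Add(1, 10)))) = Mul(-18, Add(Rational(-117011, 171), Mul(5, 11))) = Mul(-18, Add(Rational(-117011, 171), 55)) = Mul(-18, Rational(-107606, 171)) = Rational(215212, 19)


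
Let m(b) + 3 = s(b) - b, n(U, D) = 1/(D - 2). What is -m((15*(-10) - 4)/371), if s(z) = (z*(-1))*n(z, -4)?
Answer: 422/159 ≈ 2.6541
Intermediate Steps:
n(U, D) = 1/(-2 + D)
s(z) = z/6 (s(z) = (z*(-1))/(-2 - 4) = -z/(-6) = -z*(-1/6) = z/6)
m(b) = -3 - 5*b/6 (m(b) = -3 + (b/6 - b) = -3 - 5*b/6)
-m((15*(-10) - 4)/371) = -(-3 - 5*(15*(-10) - 4)/(6*371)) = -(-3 - 5*(-150 - 4)/(6*371)) = -(-3 - (-385)/(3*371)) = -(-3 - 5/6*(-22/53)) = -(-3 + 55/159) = -1*(-422/159) = 422/159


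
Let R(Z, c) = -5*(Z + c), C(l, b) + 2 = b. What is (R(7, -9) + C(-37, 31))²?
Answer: 1521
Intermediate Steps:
C(l, b) = -2 + b
R(Z, c) = -5*Z - 5*c
(R(7, -9) + C(-37, 31))² = ((-5*7 - 5*(-9)) + (-2 + 31))² = ((-35 + 45) + 29)² = (10 + 29)² = 39² = 1521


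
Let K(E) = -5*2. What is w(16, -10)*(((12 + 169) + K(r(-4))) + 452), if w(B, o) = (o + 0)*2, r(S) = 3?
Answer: -12460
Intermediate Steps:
K(E) = -10
w(B, o) = 2*o (w(B, o) = o*2 = 2*o)
w(16, -10)*(((12 + 169) + K(r(-4))) + 452) = (2*(-10))*(((12 + 169) - 10) + 452) = -20*((181 - 10) + 452) = -20*(171 + 452) = -20*623 = -12460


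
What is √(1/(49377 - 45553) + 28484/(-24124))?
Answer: I*√39241888684257/5765636 ≈ 1.0865*I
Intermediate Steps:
√(1/(49377 - 45553) + 28484/(-24124)) = √(1/3824 + 28484*(-1/24124)) = √(1/3824 - 7121/6031) = √(-27224673/23062544) = I*√39241888684257/5765636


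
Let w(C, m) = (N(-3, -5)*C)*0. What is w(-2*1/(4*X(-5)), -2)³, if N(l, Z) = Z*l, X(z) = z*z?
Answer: 0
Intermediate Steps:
X(z) = z²
w(C, m) = 0 (w(C, m) = ((-5*(-3))*C)*0 = (15*C)*0 = 0)
w(-2*1/(4*X(-5)), -2)³ = 0³ = 0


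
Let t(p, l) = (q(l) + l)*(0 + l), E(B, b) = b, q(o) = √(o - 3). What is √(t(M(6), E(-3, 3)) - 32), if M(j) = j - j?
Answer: I*√23 ≈ 4.7958*I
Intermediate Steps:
q(o) = √(-3 + o)
M(j) = 0
t(p, l) = l*(l + √(-3 + l)) (t(p, l) = (√(-3 + l) + l)*(0 + l) = (l + √(-3 + l))*l = l*(l + √(-3 + l)))
√(t(M(6), E(-3, 3)) - 32) = √(3*(3 + √(-3 + 3)) - 32) = √(3*(3 + √0) - 32) = √(3*(3 + 0) - 32) = √(3*3 - 32) = √(9 - 32) = √(-23) = I*√23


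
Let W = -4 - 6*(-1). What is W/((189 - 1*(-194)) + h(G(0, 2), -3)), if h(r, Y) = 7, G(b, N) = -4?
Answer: 1/195 ≈ 0.0051282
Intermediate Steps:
W = 2 (W = -4 + 6 = 2)
W/((189 - 1*(-194)) + h(G(0, 2), -3)) = 2/((189 - 1*(-194)) + 7) = 2/((189 + 194) + 7) = 2/(383 + 7) = 2/390 = (1/390)*2 = 1/195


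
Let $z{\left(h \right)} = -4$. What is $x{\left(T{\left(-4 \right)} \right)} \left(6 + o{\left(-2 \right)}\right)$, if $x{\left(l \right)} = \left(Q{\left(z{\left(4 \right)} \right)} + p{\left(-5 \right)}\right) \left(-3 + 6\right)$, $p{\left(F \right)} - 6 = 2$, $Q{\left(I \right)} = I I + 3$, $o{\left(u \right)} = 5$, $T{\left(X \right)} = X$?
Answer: $891$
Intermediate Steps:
$Q{\left(I \right)} = 3 + I^{2}$ ($Q{\left(I \right)} = I^{2} + 3 = 3 + I^{2}$)
$p{\left(F \right)} = 8$ ($p{\left(F \right)} = 6 + 2 = 8$)
$x{\left(l \right)} = 81$ ($x{\left(l \right)} = \left(\left(3 + \left(-4\right)^{2}\right) + 8\right) \left(-3 + 6\right) = \left(\left(3 + 16\right) + 8\right) 3 = \left(19 + 8\right) 3 = 27 \cdot 3 = 81$)
$x{\left(T{\left(-4 \right)} \right)} \left(6 + o{\left(-2 \right)}\right) = 81 \left(6 + 5\right) = 81 \cdot 11 = 891$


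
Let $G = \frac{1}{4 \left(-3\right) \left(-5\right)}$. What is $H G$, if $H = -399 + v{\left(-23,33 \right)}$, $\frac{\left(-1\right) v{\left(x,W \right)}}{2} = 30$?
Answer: $- \frac{153}{20} \approx -7.65$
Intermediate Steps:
$v{\left(x,W \right)} = -60$ ($v{\left(x,W \right)} = \left(-2\right) 30 = -60$)
$H = -459$ ($H = -399 - 60 = -459$)
$G = \frac{1}{60}$ ($G = \frac{1}{\left(-12\right) \left(-5\right)} = \frac{1}{60} \approx 0.016667$)
$H G = \left(-459\right) \frac{1}{60} = - \frac{153}{20}$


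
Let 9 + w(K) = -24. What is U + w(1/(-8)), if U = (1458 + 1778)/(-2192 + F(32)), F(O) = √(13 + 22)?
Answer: -165652669/4804829 - 3236*√35/4804829 ≈ -34.480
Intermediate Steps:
w(K) = -33 (w(K) = -9 - 24 = -33)
F(O) = √35
U = 3236/(-2192 + √35) (U = (1458 + 1778)/(-2192 + √35) = 3236/(-2192 + √35) ≈ -1.4803)
U + w(1/(-8)) = (-7093312/4804829 - 3236*√35/4804829) - 33 = -165652669/4804829 - 3236*√35/4804829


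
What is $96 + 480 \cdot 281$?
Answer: $134976$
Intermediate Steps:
$96 + 480 \cdot 281 = 96 + 134880 = 134976$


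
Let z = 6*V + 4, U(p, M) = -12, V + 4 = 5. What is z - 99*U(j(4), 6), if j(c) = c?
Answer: 1198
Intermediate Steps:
V = 1 (V = -4 + 5 = 1)
z = 10 (z = 6*1 + 4 = 6 + 4 = 10)
z - 99*U(j(4), 6) = 10 - 99*(-12) = 10 + 1188 = 1198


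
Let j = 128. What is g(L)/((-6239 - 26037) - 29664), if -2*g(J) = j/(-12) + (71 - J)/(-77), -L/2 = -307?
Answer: -167/5723256 ≈ -2.9179e-5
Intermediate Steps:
L = 614 (L = -2*(-307) = 614)
g(J) = 2677/462 - J/154 (g(J) = -(128/(-12) + (71 - J)/(-77))/2 = -(128*(-1/12) + (71 - J)*(-1/77))/2 = -(-32/3 + (-71/77 + J/77))/2 = -(-2677/231 + J/77)/2 = 2677/462 - J/154)
g(L)/((-6239 - 26037) - 29664) = (2677/462 - 1/154*614)/((-6239 - 26037) - 29664) = (2677/462 - 307/77)/(-32276 - 29664) = (835/462)/(-61940) = (835/462)*(-1/61940) = -167/5723256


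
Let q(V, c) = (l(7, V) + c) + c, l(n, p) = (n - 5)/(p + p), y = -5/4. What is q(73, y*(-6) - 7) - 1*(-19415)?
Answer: 1417369/73 ≈ 19416.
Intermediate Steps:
y = -5/4 (y = -5*1/4 = -5/4 ≈ -1.2500)
l(n, p) = (-5 + n)/(2*p) (l(n, p) = (-5 + n)/((2*p)) = (-5 + n)*(1/(2*p)) = (-5 + n)/(2*p))
q(V, c) = 1/V + 2*c (q(V, c) = ((-5 + 7)/(2*V) + c) + c = ((1/2)*2/V + c) + c = (1/V + c) + c = (c + 1/V) + c = 1/V + 2*c)
q(73, y*(-6) - 7) - 1*(-19415) = (1/73 + 2*(-5/4*(-6) - 7)) - 1*(-19415) = (1/73 + 2*(15/2 - 7)) + 19415 = (1/73 + 2*(1/2)) + 19415 = (1/73 + 1) + 19415 = 74/73 + 19415 = 1417369/73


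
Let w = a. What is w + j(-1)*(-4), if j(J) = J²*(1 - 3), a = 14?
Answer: 22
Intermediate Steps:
w = 14
j(J) = -2*J² (j(J) = J²*(-2) = -2*J²)
w + j(-1)*(-4) = 14 - 2*(-1)²*(-4) = 14 - 2*1*(-4) = 14 - 2*(-4) = 14 + 8 = 22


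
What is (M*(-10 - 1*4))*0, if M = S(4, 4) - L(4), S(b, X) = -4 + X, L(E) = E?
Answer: 0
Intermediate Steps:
M = -4 (M = (-4 + 4) - 1*4 = 0 - 4 = -4)
(M*(-10 - 1*4))*0 = -4*(-10 - 1*4)*0 = -4*(-10 - 4)*0 = -4*(-14)*0 = 56*0 = 0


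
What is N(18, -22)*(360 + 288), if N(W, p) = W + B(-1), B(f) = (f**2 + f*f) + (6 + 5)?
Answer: 20088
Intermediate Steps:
B(f) = 11 + 2*f**2 (B(f) = (f**2 + f**2) + 11 = 2*f**2 + 11 = 11 + 2*f**2)
N(W, p) = 13 + W (N(W, p) = W + (11 + 2*(-1)**2) = W + (11 + 2*1) = W + (11 + 2) = W + 13 = 13 + W)
N(18, -22)*(360 + 288) = (13 + 18)*(360 + 288) = 31*648 = 20088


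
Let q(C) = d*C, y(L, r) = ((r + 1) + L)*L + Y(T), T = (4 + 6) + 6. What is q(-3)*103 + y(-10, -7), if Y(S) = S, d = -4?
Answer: 1412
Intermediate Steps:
T = 16 (T = 10 + 6 = 16)
y(L, r) = 16 + L*(1 + L + r) (y(L, r) = ((r + 1) + L)*L + 16 = ((1 + r) + L)*L + 16 = (1 + L + r)*L + 16 = L*(1 + L + r) + 16 = 16 + L*(1 + L + r))
q(C) = -4*C
q(-3)*103 + y(-10, -7) = -4*(-3)*103 + (16 - 10 + (-10)**2 - 10*(-7)) = 12*103 + (16 - 10 + 100 + 70) = 1236 + 176 = 1412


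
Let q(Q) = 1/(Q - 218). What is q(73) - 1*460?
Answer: -66701/145 ≈ -460.01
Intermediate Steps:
q(Q) = 1/(-218 + Q)
q(73) - 1*460 = 1/(-218 + 73) - 1*460 = 1/(-145) - 460 = -1/145 - 460 = -66701/145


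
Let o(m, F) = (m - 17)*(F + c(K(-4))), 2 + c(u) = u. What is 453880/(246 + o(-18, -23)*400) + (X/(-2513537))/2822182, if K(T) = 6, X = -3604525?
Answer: 1609835425558135535/944329150780583282 ≈ 1.7047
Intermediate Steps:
c(u) = -2 + u
o(m, F) = (-17 + m)*(4 + F) (o(m, F) = (m - 17)*(F + (-2 + 6)) = (-17 + m)*(F + 4) = (-17 + m)*(4 + F))
453880/(246 + o(-18, -23)*400) + (X/(-2513537))/2822182 = 453880/(246 + (-68 - 17*(-23) + 4*(-18) - 23*(-18))*400) - 3604525/(-2513537)/2822182 = 453880/(246 + (-68 + 391 - 72 + 414)*400) - 3604525*(-1/2513537)*(1/2822182) = 453880/(246 + 665*400) + (3604525/2513537)*(1/2822182) = 453880/(246 + 266000) + 3604525/7093658877734 = 453880/266246 + 3604525/7093658877734 = 453880*(1/266246) + 3604525/7093658877734 = 226940/133123 + 3604525/7093658877734 = 1609835425558135535/944329150780583282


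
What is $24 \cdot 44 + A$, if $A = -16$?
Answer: $1040$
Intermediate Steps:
$24 \cdot 44 + A = 24 \cdot 44 - 16 = 1056 - 16 = 1040$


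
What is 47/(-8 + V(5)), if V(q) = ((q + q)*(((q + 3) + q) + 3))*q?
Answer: 47/792 ≈ 0.059343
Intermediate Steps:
V(q) = 2*q²*(6 + 2*q) (V(q) = ((2*q)*(((3 + q) + q) + 3))*q = ((2*q)*((3 + 2*q) + 3))*q = ((2*q)*(6 + 2*q))*q = (2*q*(6 + 2*q))*q = 2*q²*(6 + 2*q))
47/(-8 + V(5)) = 47/(-8 + 4*5²*(3 + 5)) = 47/(-8 + 4*25*8) = 47/(-8 + 800) = 47/792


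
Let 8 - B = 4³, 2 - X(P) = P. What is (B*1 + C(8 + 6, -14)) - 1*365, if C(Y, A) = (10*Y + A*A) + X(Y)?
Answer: -97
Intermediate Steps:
X(P) = 2 - P
B = -56 (B = 8 - 1*4³ = 8 - 1*64 = 8 - 64 = -56)
C(Y, A) = 2 + A² + 9*Y (C(Y, A) = (10*Y + A*A) + (2 - Y) = (10*Y + A²) + (2 - Y) = (A² + 10*Y) + (2 - Y) = 2 + A² + 9*Y)
(B*1 + C(8 + 6, -14)) - 1*365 = (-56*1 + (2 + (-14)² + 9*(8 + 6))) - 1*365 = (-56 + (2 + 196 + 9*14)) - 365 = (-56 + (2 + 196 + 126)) - 365 = (-56 + 324) - 365 = 268 - 365 = -97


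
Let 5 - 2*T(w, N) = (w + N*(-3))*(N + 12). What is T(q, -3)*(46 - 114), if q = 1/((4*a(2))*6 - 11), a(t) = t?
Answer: 95914/37 ≈ 2592.3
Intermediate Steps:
q = 1/37 (q = 1/((4*2)*6 - 11) = 1/(8*6 - 11) = 1/(48 - 11) = 1/37 ≈ 0.027027)
T(w, N) = 5/2 - (12 + N)*(w - 3*N)/2 (T(w, N) = 5/2 - (w + N*(-3))*(N + 12)/2 = 5/2 - (w - 3*N)*(12 + N)/2 = 5/2 - (12 + N)*(w - 3*N)/2)
T(q, -3)*(46 - 114) = (5/2 - 6*1/37 + 18*(-3) + (3/2)*(-3)**2 - 1/2*(-3)*1/37)*(46 - 114) = (5/2 - 6/37 - 54 + (3/2)*9 + 3/74)*(-68) = (5/2 - 6/37 - 54 + 27/2 + 3/74)*(-68) = -2821/74*(-68) = 95914/37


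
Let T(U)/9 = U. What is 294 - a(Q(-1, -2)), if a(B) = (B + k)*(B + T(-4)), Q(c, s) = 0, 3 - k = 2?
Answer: 330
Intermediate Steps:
T(U) = 9*U
k = 1 (k = 3 - 1*2 = 3 - 2 = 1)
a(B) = (1 + B)*(-36 + B) (a(B) = (B + 1)*(B + 9*(-4)) = (1 + B)*(B - 36) = (1 + B)*(-36 + B))
294 - a(Q(-1, -2)) = 294 - (-36 + 0**2 - 35*0) = 294 - (-36 + 0 + 0) = 294 - 1*(-36) = 294 + 36 = 330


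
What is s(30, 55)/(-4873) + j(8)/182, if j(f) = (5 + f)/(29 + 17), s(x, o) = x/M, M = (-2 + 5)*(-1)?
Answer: 11313/3138212 ≈ 0.0036049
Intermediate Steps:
M = -3 (M = 3*(-1) = -3)
s(x, o) = -x/3 (s(x, o) = x/(-3) = x*(-⅓) = -x/3)
j(f) = 5/46 + f/46 (j(f) = (5 + f)/46 = (5 + f)*(1/46) = 5/46 + f/46)
s(30, 55)/(-4873) + j(8)/182 = -⅓*30/(-4873) + (5/46 + (1/46)*8)/182 = -10*(-1/4873) + (5/46 + 4/23)*(1/182) = 10/4873 + (13/46)*(1/182) = 10/4873 + 1/644 = 11313/3138212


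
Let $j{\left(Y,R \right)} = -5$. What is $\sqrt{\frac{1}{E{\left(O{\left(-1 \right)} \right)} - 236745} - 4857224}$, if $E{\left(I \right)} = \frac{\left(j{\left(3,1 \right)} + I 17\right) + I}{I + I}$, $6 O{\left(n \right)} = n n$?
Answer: $\frac{5 i \sqrt{10890097491566319}}{236751} \approx 2203.9 i$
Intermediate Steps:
$O{\left(n \right)} = \frac{n^{2}}{6}$ ($O{\left(n \right)} = \frac{n n}{6} = \frac{n^{2}}{6}$)
$E{\left(I \right)} = \frac{-5 + 18 I}{2 I}$ ($E{\left(I \right)} = \frac{\left(-5 + I 17\right) + I}{I + I} = \frac{\left(-5 + 17 I\right) + I}{2 I} = \left(-5 + 18 I\right) \frac{1}{2 I} = \frac{-5 + 18 I}{2 I}$)
$\sqrt{\frac{1}{E{\left(O{\left(-1 \right)} \right)} - 236745} - 4857224} = \sqrt{\frac{1}{\left(9 - \frac{5}{2 \frac{\left(-1\right)^{2}}{6}}\right) - 236745} - 4857224} = \sqrt{\frac{1}{\left(9 - \frac{5}{2 \cdot \frac{1}{6} \cdot 1}\right) - 236745} - 4857224} = \sqrt{\frac{1}{\left(9 - \frac{5 \frac{1}{\frac{1}{6}}}{2}\right) - 236745} - 4857224} = \sqrt{\frac{1}{\left(9 - 15\right) - 236745} - 4857224} = \sqrt{\frac{1}{-6 - 236745} - 4857224} = \sqrt{\frac{1}{-236751} - 4857224} = \sqrt{- \frac{1}{236751} - 4857224} = \sqrt{- \frac{1149952639225}{236751}} = \frac{5 i \sqrt{10890097491566319}}{236751}$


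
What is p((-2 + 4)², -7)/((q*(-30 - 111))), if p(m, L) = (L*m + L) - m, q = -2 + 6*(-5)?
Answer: -13/1504 ≈ -0.0086436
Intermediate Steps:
q = -32 (q = -2 - 30 = -32)
p(m, L) = L - m + L*m (p(m, L) = (L + L*m) - m = L - m + L*m)
p((-2 + 4)², -7)/((q*(-30 - 111))) = (-7 - (-2 + 4)² - 7*(-2 + 4)²)/((-32*(-30 - 111))) = (-7 - 1*2² - 7*2²)/((-32*(-141))) = (-7 - 1*4 - 7*4)/4512 = (-7 - 4 - 28)*(1/4512) = -39*1/4512 = -13/1504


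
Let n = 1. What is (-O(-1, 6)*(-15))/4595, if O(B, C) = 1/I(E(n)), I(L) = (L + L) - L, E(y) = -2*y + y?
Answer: -3/919 ≈ -0.0032644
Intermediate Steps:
E(y) = -y
I(L) = L (I(L) = 2*L - L = L)
O(B, C) = -1 (O(B, C) = 1/(-1*1) = 1/(-1) = -1)
(-O(-1, 6)*(-15))/4595 = (-1*(-1)*(-15))/4595 = (1*(-15))*(1/4595) = -15*1/4595 = -3/919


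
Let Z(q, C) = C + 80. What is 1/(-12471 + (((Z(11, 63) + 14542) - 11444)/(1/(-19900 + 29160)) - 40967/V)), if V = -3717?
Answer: 3717/111507026480 ≈ 3.3334e-8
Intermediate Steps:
Z(q, C) = 80 + C
1/(-12471 + (((Z(11, 63) + 14542) - 11444)/(1/(-19900 + 29160)) - 40967/V)) = 1/(-12471 + ((((80 + 63) + 14542) - 11444)/(1/(-19900 + 29160)) - 40967/(-3717))) = 1/(-12471 + (((143 + 14542) - 11444)/(1/9260) - 40967*(-1/3717))) = 1/(-12471 + ((14685 - 11444)/(1/9260) + 40967/3717)) = 1/(-12471 + (3241*9260 + 40967/3717)) = 1/(-12471 + (30011660 + 40967/3717)) = 1/(-12471 + 111553381187/3717) = 1/(111507026480/3717) = 3717/111507026480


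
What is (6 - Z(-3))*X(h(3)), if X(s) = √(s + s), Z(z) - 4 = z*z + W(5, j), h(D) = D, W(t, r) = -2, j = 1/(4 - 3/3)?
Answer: -5*√6 ≈ -12.247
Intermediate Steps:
j = ⅓ (j = 1/(4 - 3*⅓) = 1/(4 - 1) = 1/3 = ⅓ ≈ 0.33333)
Z(z) = 2 + z² (Z(z) = 4 + (z*z - 2) = 4 + (z² - 2) = 4 + (-2 + z²) = 2 + z²)
X(s) = √2*√s (X(s) = √(2*s) = √2*√s)
(6 - Z(-3))*X(h(3)) = (6 - (2 + (-3)²))*(√2*√3) = (6 - (2 + 9))*√6 = (6 - 1*11)*√6 = (6 - 11)*√6 = -5*√6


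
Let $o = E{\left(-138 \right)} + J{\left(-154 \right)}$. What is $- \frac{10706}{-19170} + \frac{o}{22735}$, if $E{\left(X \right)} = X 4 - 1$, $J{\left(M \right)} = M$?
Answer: $\frac{22984772}{43582995} \approx 0.52738$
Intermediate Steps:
$E{\left(X \right)} = -1 + 4 X$ ($E{\left(X \right)} = 4 X - 1 = -1 + 4 X$)
$o = -707$ ($o = \left(-1 + 4 \left(-138\right)\right) - 154 = \left(-1 - 552\right) - 154 = -553 - 154 = -707$)
$- \frac{10706}{-19170} + \frac{o}{22735} = - \frac{10706}{-19170} - \frac{707}{22735} = \left(-10706\right) \left(- \frac{1}{19170}\right) - \frac{707}{22735} = \frac{5353}{9585} - \frac{707}{22735} = \frac{22984772}{43582995}$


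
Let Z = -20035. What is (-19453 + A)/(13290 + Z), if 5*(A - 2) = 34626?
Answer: 62629/33725 ≈ 1.8570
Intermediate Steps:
A = 34636/5 (A = 2 + (⅕)*34626 = 2 + 34626/5 = 34636/5 ≈ 6927.2)
(-19453 + A)/(13290 + Z) = (-19453 + 34636/5)/(13290 - 20035) = -62629/5/(-6745) = -62629/5*(-1/6745) = 62629/33725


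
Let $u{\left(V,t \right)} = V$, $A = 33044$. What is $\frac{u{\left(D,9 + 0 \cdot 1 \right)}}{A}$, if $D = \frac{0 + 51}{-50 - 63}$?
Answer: $- \frac{51}{3733972} \approx -1.3658 \cdot 10^{-5}$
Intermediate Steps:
$D = - \frac{51}{113}$ ($D = \frac{51}{-113} = 51 \left(- \frac{1}{113}\right) = - \frac{51}{113} \approx -0.45133$)
$\frac{u{\left(D,9 + 0 \cdot 1 \right)}}{A} = - \frac{51}{113 \cdot 33044} = \left(- \frac{51}{113}\right) \frac{1}{33044} = - \frac{51}{3733972}$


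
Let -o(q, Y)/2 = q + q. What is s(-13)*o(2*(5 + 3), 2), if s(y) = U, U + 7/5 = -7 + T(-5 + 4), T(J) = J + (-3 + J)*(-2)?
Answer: 448/5 ≈ 89.600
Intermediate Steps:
T(J) = 6 - J (T(J) = J + (6 - 2*J) = 6 - J)
U = -7/5 (U = -7/5 + (-7 + (6 - (-5 + 4))) = -7/5 + (-7 + (6 - 1*(-1))) = -7/5 + (-7 + (6 + 1)) = -7/5 + (-7 + 7) = -7/5 + 0 = -7/5 ≈ -1.4000)
s(y) = -7/5
o(q, Y) = -4*q (o(q, Y) = -2*(q + q) = -4*q)
s(-13)*o(2*(5 + 3), 2) = -(-28)*2*(5 + 3)/5 = -(-28)*2*8/5 = -(-28)*16/5 = -7/5*(-64) = 448/5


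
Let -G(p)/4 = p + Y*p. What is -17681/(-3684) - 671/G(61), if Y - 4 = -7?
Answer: 25231/7368 ≈ 3.4244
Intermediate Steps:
Y = -3 (Y = 4 - 7 = -3)
G(p) = 8*p (G(p) = -4*(p - 3*p) = -(-8)*p = 8*p)
-17681/(-3684) - 671/G(61) = -17681/(-3684) - 671/(8*61) = -17681*(-1/3684) - 671/488 = 17681/3684 - 671*1/488 = 17681/3684 - 11/8 = 25231/7368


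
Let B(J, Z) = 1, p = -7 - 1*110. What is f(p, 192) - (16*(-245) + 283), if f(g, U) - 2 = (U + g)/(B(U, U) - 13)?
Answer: 14531/4 ≈ 3632.8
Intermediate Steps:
p = -117 (p = -7 - 110 = -117)
f(g, U) = 2 - U/12 - g/12 (f(g, U) = 2 + (U + g)/(1 - 13) = 2 + (U + g)/(-12) = 2 + (U + g)*(-1/12) = 2 + (-U/12 - g/12) = 2 - U/12 - g/12)
f(p, 192) - (16*(-245) + 283) = (2 - 1/12*192 - 1/12*(-117)) - (16*(-245) + 283) = (2 - 16 + 39/4) - (-3920 + 283) = -17/4 - 1*(-3637) = -17/4 + 3637 = 14531/4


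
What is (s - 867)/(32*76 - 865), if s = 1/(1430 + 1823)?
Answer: -2820350/5097451 ≈ -0.55329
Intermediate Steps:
s = 1/3253 ≈ 0.00030741
(s - 867)/(32*76 - 865) = (1/3253 - 867)/(32*76 - 865) = -2820350/(3253*(2432 - 865)) = -2820350/3253/1567 = -2820350/3253*1/1567 = -2820350/5097451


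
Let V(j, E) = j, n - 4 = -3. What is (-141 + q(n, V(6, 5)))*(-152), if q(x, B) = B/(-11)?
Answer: 236664/11 ≈ 21515.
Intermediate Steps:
n = 1 (n = 4 - 3 = 1)
q(x, B) = -B/11 (q(x, B) = B*(-1/11) = -B/11)
(-141 + q(n, V(6, 5)))*(-152) = (-141 - 1/11*6)*(-152) = (-141 - 6/11)*(-152) = -1557/11*(-152) = 236664/11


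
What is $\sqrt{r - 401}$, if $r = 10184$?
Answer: $3 \sqrt{1087} \approx 98.909$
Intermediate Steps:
$\sqrt{r - 401} = \sqrt{10184 - 401} = \sqrt{9783} = 3 \sqrt{1087}$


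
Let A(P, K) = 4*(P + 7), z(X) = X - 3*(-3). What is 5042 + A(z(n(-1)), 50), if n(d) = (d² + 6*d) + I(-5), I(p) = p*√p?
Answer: 5086 - 20*I*√5 ≈ 5086.0 - 44.721*I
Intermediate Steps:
I(p) = p^(3/2)
n(d) = d² + 6*d - 5*I*√5 (n(d) = (d² + 6*d) + (-5)^(3/2) = (d² + 6*d) - 5*I*√5 = d² + 6*d - 5*I*√5)
z(X) = 9 + X (z(X) = X + 9 = 9 + X)
A(P, K) = 28 + 4*P (A(P, K) = 4*(7 + P) = 28 + 4*P)
5042 + A(z(n(-1)), 50) = 5042 + (28 + 4*(9 + ((-1)² + 6*(-1) - 5*I*√5))) = 5042 + (28 + 4*(9 + (1 - 6 - 5*I*√5))) = 5042 + (28 + 4*(9 + (-5 - 5*I*√5))) = 5042 + (28 + 4*(4 - 5*I*√5)) = 5042 + (28 + (16 - 20*I*√5)) = 5042 + (44 - 20*I*√5) = 5086 - 20*I*√5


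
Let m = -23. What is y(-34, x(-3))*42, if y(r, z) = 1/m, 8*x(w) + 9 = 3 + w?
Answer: -42/23 ≈ -1.8261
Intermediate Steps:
x(w) = -¾ + w/8 (x(w) = -9/8 + (3 + w)/8 = -9/8 + (3/8 + w/8) = -¾ + w/8)
y(r, z) = -1/23 (y(r, z) = 1/(-23) = -1/23)
y(-34, x(-3))*42 = -1/23*42 = -42/23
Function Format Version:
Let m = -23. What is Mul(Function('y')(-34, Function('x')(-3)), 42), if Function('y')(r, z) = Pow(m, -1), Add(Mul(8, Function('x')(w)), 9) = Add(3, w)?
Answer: Rational(-42, 23) ≈ -1.8261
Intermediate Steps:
Function('x')(w) = Add(Rational(-3, 4), Mul(Rational(1, 8), w)) (Function('x')(w) = Add(Rational(-9, 8), Mul(Rational(1, 8), Add(3, w))) = Add(Rational(-9, 8), Add(Rational(3, 8), Mul(Rational(1, 8), w))) = Add(Rational(-3, 4), Mul(Rational(1, 8), w)))
Function('y')(r, z) = Rational(-1, 23) (Function('y')(r, z) = Pow(-23, -1) = Rational(-1, 23))
Mul(Function('y')(-34, Function('x')(-3)), 42) = Mul(Rational(-1, 23), 42) = Rational(-42, 23)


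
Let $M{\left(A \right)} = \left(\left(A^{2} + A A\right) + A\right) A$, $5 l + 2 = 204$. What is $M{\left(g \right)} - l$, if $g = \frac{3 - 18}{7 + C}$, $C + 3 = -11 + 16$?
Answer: $- \frac{6329}{135} \approx -46.881$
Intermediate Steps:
$l = \frac{202}{5}$ ($l = - \frac{2}{5} + \frac{1}{5} \cdot 204 = - \frac{2}{5} + \frac{204}{5} = \frac{202}{5} \approx 40.4$)
$C = 2$ ($C = -3 + \left(-11 + 16\right) = -3 + 5 = 2$)
$g = - \frac{5}{3}$ ($g = \frac{3 - 18}{7 + 2} = - \frac{15}{9} = \left(-15\right) \frac{1}{9} = - \frac{5}{3} \approx -1.6667$)
$M{\left(A \right)} = A \left(A + 2 A^{2}\right)$ ($M{\left(A \right)} = \left(\left(A^{2} + A^{2}\right) + A\right) A = \left(2 A^{2} + A\right) A = \left(A + 2 A^{2}\right) A = A \left(A + 2 A^{2}\right)$)
$M{\left(g \right)} - l = \left(- \frac{5}{3}\right)^{2} \left(1 + 2 \left(- \frac{5}{3}\right)\right) - \frac{202}{5} = \frac{25 \left(1 - \frac{10}{3}\right)}{9} - \frac{202}{5} = \frac{25}{9} \left(- \frac{7}{3}\right) - \frac{202}{5} = - \frac{175}{27} - \frac{202}{5} = - \frac{6329}{135}$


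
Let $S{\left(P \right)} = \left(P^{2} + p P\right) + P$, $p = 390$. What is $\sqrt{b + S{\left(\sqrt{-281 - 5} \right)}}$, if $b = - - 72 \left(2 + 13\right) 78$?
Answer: $\sqrt{83954 + 391 i \sqrt{286}} \approx 289.97 + 11.402 i$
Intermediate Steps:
$S{\left(P \right)} = P^{2} + 391 P$ ($S{\left(P \right)} = \left(P^{2} + 390 P\right) + P = P^{2} + 391 P$)
$b = 84240$ ($b = - \left(-72\right) 15 \cdot 78 = - \left(-1080\right) 78 = \left(-1\right) \left(-84240\right) = 84240$)
$\sqrt{b + S{\left(\sqrt{-281 - 5} \right)}} = \sqrt{84240 + \sqrt{-281 - 5} \left(391 + \sqrt{-281 - 5}\right)} = \sqrt{84240 + \sqrt{-286} \left(391 + \sqrt{-286}\right)} = \sqrt{84240 + i \sqrt{286} \left(391 + i \sqrt{286}\right)}$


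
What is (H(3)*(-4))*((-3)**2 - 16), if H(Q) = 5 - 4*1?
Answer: 28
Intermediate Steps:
H(Q) = 1 (H(Q) = 5 - 4 = 1)
(H(3)*(-4))*((-3)**2 - 16) = (1*(-4))*((-3)**2 - 16) = -4*(9 - 16) = -4*(-7) = 28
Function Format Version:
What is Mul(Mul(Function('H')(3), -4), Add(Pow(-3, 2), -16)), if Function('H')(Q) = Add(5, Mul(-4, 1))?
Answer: 28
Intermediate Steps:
Function('H')(Q) = 1 (Function('H')(Q) = Add(5, -4) = 1)
Mul(Mul(Function('H')(3), -4), Add(Pow(-3, 2), -16)) = Mul(Mul(1, -4), Add(Pow(-3, 2), -16)) = Mul(-4, Add(9, -16)) = Mul(-4, -7) = 28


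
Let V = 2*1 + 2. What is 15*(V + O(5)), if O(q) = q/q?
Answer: 75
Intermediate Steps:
O(q) = 1
V = 4 (V = 2 + 2 = 4)
15*(V + O(5)) = 15*(4 + 1) = 15*5 = 75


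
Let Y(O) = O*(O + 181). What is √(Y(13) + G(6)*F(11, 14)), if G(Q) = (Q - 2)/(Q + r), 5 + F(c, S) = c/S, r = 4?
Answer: √3087385/35 ≈ 50.203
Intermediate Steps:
F(c, S) = -5 + c/S
Y(O) = O*(181 + O)
G(Q) = (-2 + Q)/(4 + Q) (G(Q) = (Q - 2)/(Q + 4) = (-2 + Q)/(4 + Q))
√(Y(13) + G(6)*F(11, 14)) = √(13*(181 + 13) + ((-2 + 6)/(4 + 6))*(-5 + 11/14)) = √(13*194 + (4/10)*(-5 + 11*(1/14))) = √(2522 + ((⅒)*4)*(-5 + 11/14)) = √(2522 + (⅖)*(-59/14)) = √(2522 - 59/35) = √(88211/35) = √3087385/35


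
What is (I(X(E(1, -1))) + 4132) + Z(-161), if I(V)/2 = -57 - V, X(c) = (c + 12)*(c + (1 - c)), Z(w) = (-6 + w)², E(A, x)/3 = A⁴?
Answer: 31877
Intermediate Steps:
E(A, x) = 3*A⁴
X(c) = 12 + c (X(c) = (12 + c)*1 = 12 + c)
I(V) = -114 - 2*V (I(V) = 2*(-57 - V) = -114 - 2*V)
(I(X(E(1, -1))) + 4132) + Z(-161) = ((-114 - 2*(12 + 3*1⁴)) + 4132) + (-6 - 161)² = ((-114 - 2*(12 + 3*1)) + 4132) + (-167)² = ((-114 - 2*(12 + 3)) + 4132) + 27889 = ((-114 - 2*15) + 4132) + 27889 = ((-114 - 30) + 4132) + 27889 = (-144 + 4132) + 27889 = 3988 + 27889 = 31877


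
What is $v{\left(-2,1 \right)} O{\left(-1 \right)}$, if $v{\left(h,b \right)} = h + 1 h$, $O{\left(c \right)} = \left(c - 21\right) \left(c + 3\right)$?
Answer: $176$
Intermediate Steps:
$O{\left(c \right)} = \left(-21 + c\right) \left(3 + c\right)$
$v{\left(h,b \right)} = 2 h$ ($v{\left(h,b \right)} = h + h = 2 h$)
$v{\left(-2,1 \right)} O{\left(-1 \right)} = 2 \left(-2\right) \left(-63 + \left(-1\right)^{2} - -18\right) = - 4 \left(-63 + 1 + 18\right) = \left(-4\right) \left(-44\right) = 176$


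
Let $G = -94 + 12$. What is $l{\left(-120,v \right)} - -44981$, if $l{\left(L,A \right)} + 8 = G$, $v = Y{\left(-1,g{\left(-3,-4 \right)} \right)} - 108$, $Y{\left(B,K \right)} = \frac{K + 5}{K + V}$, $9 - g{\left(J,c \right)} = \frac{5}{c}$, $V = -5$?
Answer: $44891$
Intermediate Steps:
$g{\left(J,c \right)} = 9 - \frac{5}{c}$
$G = -82$
$Y{\left(B,K \right)} = \frac{5 + K}{-5 + K}$ ($Y{\left(B,K \right)} = \frac{K + 5}{K - 5} = \frac{5 + K}{-5 + K}$)
$v = - \frac{2207}{21}$ ($v = \frac{5 + \left(9 - \frac{5}{-4}\right)}{-5 + \left(9 - \frac{5}{-4}\right)} - 108 = \frac{5 + \left(9 - - \frac{5}{4}\right)}{-5 + \left(9 - - \frac{5}{4}\right)} - 108 = \frac{5 + \left(9 + \frac{5}{4}\right)}{-5 + \left(9 + \frac{5}{4}\right)} - 108 = \frac{5 + \frac{41}{4}}{-5 + \frac{41}{4}} - 108 = \frac{1}{\frac{21}{4}} \cdot \frac{61}{4} - 108 = \frac{4}{21} \cdot \frac{61}{4} - 108 = \frac{61}{21} - 108 = - \frac{2207}{21} \approx -105.1$)
$l{\left(L,A \right)} = -90$ ($l{\left(L,A \right)} = -8 - 82 = -90$)
$l{\left(-120,v \right)} - -44981 = -90 - -44981 = -90 + 44981 = 44891$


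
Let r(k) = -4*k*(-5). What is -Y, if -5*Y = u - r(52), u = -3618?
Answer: -4658/5 ≈ -931.60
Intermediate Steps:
r(k) = 20*k
Y = 4658/5 (Y = -(-3618 - 20*52)/5 = -(-3618 - 1*1040)/5 = -(-3618 - 1040)/5 = -⅕*(-4658) = 4658/5 ≈ 931.60)
-Y = -1*4658/5 = -4658/5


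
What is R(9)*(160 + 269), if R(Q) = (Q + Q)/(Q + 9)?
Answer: 429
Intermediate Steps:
R(Q) = 2*Q/(9 + Q) (R(Q) = (2*Q)/(9 + Q) = 2*Q/(9 + Q))
R(9)*(160 + 269) = (2*9/(9 + 9))*(160 + 269) = (2*9/18)*429 = (2*9*(1/18))*429 = 1*429 = 429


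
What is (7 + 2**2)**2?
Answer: 121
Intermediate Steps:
(7 + 2**2)**2 = (7 + 4)**2 = 11**2 = 121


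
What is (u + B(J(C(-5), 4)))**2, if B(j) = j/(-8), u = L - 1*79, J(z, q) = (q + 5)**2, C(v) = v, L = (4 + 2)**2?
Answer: 180625/64 ≈ 2822.3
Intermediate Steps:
L = 36 (L = 6**2 = 36)
J(z, q) = (5 + q)**2
u = -43 (u = 36 - 1*79 = 36 - 79 = -43)
B(j) = -j/8 (B(j) = j*(-1/8) = -j/8)
(u + B(J(C(-5), 4)))**2 = (-43 - (5 + 4)**2/8)**2 = (-43 - 1/8*9**2)**2 = (-43 - 1/8*81)**2 = (-43 - 81/8)**2 = (-425/8)**2 = 180625/64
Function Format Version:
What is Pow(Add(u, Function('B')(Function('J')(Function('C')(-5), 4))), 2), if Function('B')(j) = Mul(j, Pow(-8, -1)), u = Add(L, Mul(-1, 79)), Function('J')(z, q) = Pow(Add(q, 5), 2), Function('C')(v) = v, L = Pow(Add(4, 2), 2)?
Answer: Rational(180625, 64) ≈ 2822.3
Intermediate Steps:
L = 36 (L = Pow(6, 2) = 36)
Function('J')(z, q) = Pow(Add(5, q), 2)
u = -43 (u = Add(36, Mul(-1, 79)) = Add(36, -79) = -43)
Function('B')(j) = Mul(Rational(-1, 8), j) (Function('B')(j) = Mul(j, Rational(-1, 8)) = Mul(Rational(-1, 8), j))
Pow(Add(u, Function('B')(Function('J')(Function('C')(-5), 4))), 2) = Pow(Add(-43, Mul(Rational(-1, 8), Pow(Add(5, 4), 2))), 2) = Pow(Add(-43, Mul(Rational(-1, 8), Pow(9, 2))), 2) = Pow(Add(-43, Mul(Rational(-1, 8), 81)), 2) = Pow(Add(-43, Rational(-81, 8)), 2) = Pow(Rational(-425, 8), 2) = Rational(180625, 64)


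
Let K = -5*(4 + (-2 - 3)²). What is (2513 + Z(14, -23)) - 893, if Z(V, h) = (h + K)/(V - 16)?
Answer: 1704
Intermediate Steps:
K = -145 (K = -5*(4 + (-5)²) = -5*(4 + 25) = -5*29 = -145)
Z(V, h) = (-145 + h)/(-16 + V) (Z(V, h) = (h - 145)/(V - 16) = (-145 + h)/(-16 + V))
(2513 + Z(14, -23)) - 893 = (2513 + (-145 - 23)/(-16 + 14)) - 893 = (2513 - 168/(-2)) - 893 = (2513 - ½*(-168)) - 893 = (2513 + 84) - 893 = 2597 - 893 = 1704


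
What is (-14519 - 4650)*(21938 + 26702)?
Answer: -932380160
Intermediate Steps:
(-14519 - 4650)*(21938 + 26702) = -19169*48640 = -932380160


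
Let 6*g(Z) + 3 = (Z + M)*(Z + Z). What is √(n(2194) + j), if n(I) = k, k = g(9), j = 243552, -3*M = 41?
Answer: 5*√38966/2 ≈ 493.50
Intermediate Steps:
M = -41/3 (M = -⅓*41 = -41/3 ≈ -13.667)
g(Z) = -½ + Z*(-41/3 + Z)/3 (g(Z) = -½ + ((Z - 41/3)*(Z + Z))/6 = -½ + ((-41/3 + Z)*(2*Z))/6 = -½ + (2*Z*(-41/3 + Z))/6 = -½ + Z*(-41/3 + Z)/3)
k = -29/2 (k = -½ - 41/9*9 + (⅓)*9² = -½ - 41 + (⅓)*81 = -½ - 41 + 27 = -29/2 ≈ -14.500)
n(I) = -29/2
√(n(2194) + j) = √(-29/2 + 243552) = √(487075/2) = 5*√38966/2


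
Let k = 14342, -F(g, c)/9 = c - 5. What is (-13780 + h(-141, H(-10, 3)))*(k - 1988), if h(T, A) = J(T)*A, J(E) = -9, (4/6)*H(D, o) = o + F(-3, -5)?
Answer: -185748567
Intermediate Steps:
F(g, c) = 45 - 9*c (F(g, c) = -9*(c - 5) = -9*(-5 + c) = 45 - 9*c)
H(D, o) = 135 + 3*o/2 (H(D, o) = 3*(o + (45 - 9*(-5)))/2 = 3*(o + (45 + 45))/2 = 3*(o + 90)/2 = 3*(90 + o)/2 = 135 + 3*o/2)
h(T, A) = -9*A
(-13780 + h(-141, H(-10, 3)))*(k - 1988) = (-13780 - 9*(135 + (3/2)*3))*(14342 - 1988) = (-13780 - 9*(135 + 9/2))*12354 = (-13780 - 9*279/2)*12354 = (-13780 - 2511/2)*12354 = -30071/2*12354 = -185748567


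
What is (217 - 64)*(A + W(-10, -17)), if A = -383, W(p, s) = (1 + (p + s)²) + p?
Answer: 51561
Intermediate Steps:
W(p, s) = 1 + p + (p + s)²
(217 - 64)*(A + W(-10, -17)) = (217 - 64)*(-383 + (1 - 10 + (-10 - 17)²)) = 153*(-383 + (1 - 10 + (-27)²)) = 153*(-383 + (1 - 10 + 729)) = 153*(-383 + 720) = 153*337 = 51561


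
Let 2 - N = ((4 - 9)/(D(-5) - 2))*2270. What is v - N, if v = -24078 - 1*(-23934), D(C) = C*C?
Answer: -14708/23 ≈ -639.48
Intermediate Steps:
D(C) = C²
v = -144 (v = -24078 + 23934 = -144)
N = 11396/23 (N = 2 - (4 - 9)/((-5)² - 2)*2270 = 2 - (-5/(25 - 2))*2270 = 2 - (-5/23)*2270 = 2 - (-5*1/23)*2270 = 2 - (-5)*2270/23 = 2 - 1*(-11350/23) = 2 + 11350/23 = 11396/23 ≈ 495.48)
v - N = -144 - 1*11396/23 = -144 - 11396/23 = -14708/23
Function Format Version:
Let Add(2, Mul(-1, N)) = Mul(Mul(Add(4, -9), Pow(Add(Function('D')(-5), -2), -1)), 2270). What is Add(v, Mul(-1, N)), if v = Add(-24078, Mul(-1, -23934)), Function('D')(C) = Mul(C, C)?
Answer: Rational(-14708, 23) ≈ -639.48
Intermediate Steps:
Function('D')(C) = Pow(C, 2)
v = -144 (v = Add(-24078, 23934) = -144)
N = Rational(11396, 23) (N = Add(2, Mul(-1, Mul(Mul(Add(4, -9), Pow(Add(Pow(-5, 2), -2), -1)), 2270))) = Add(2, Mul(-1, Mul(Mul(-5, Pow(Add(25, -2), -1)), 2270))) = Add(2, Mul(-1, Mul(Mul(-5, Pow(23, -1)), 2270))) = Add(2, Mul(-1, Mul(Mul(-5, Rational(1, 23)), 2270))) = Add(2, Mul(-1, Mul(Rational(-5, 23), 2270))) = Add(2, Mul(-1, Rational(-11350, 23))) = Add(2, Rational(11350, 23)) = Rational(11396, 23) ≈ 495.48)
Add(v, Mul(-1, N)) = Add(-144, Mul(-1, Rational(11396, 23))) = Add(-144, Rational(-11396, 23)) = Rational(-14708, 23)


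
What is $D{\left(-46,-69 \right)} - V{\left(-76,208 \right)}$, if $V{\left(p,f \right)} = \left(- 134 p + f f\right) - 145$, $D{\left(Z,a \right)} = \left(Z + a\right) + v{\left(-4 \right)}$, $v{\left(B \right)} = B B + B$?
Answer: $-53406$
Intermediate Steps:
$v{\left(B \right)} = B + B^{2}$ ($v{\left(B \right)} = B^{2} + B = B + B^{2}$)
$D{\left(Z,a \right)} = 12 + Z + a$ ($D{\left(Z,a \right)} = \left(Z + a\right) - 4 \left(1 - 4\right) = \left(Z + a\right) - -12 = \left(Z + a\right) + 12 = 12 + Z + a$)
$V{\left(p,f \right)} = -145 + f^{2} - 134 p$ ($V{\left(p,f \right)} = \left(- 134 p + f^{2}\right) - 145 = \left(f^{2} - 134 p\right) - 145 = -145 + f^{2} - 134 p$)
$D{\left(-46,-69 \right)} - V{\left(-76,208 \right)} = \left(12 - 46 - 69\right) - \left(-145 + 208^{2} - -10184\right) = -103 - \left(-145 + 43264 + 10184\right) = -103 - 53303 = -53406$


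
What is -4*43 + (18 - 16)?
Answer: -170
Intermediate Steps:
-4*43 + (18 - 16) = -172 + 2 = -170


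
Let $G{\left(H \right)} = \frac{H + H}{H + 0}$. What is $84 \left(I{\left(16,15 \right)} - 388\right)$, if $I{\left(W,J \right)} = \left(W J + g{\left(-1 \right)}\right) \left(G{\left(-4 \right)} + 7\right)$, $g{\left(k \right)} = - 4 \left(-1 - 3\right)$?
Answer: $160944$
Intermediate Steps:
$g{\left(k \right)} = 16$ ($g{\left(k \right)} = \left(-4\right) \left(-4\right) = 16$)
$G{\left(H \right)} = 2$ ($G{\left(H \right)} = \frac{2 H}{H} = 2$)
$I{\left(W,J \right)} = 144 + 9 J W$ ($I{\left(W,J \right)} = \left(W J + 16\right) \left(2 + 7\right) = \left(J W + 16\right) 9 = \left(16 + J W\right) 9 = 144 + 9 J W$)
$84 \left(I{\left(16,15 \right)} - 388\right) = 84 \left(\left(144 + 9 \cdot 15 \cdot 16\right) - 388\right) = 84 \left(\left(144 + 2160\right) - 388\right) = 84 \left(2304 - 388\right) = 84 \cdot 1916 = 160944$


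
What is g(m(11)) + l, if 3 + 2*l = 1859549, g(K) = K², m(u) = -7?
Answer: 929822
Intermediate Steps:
l = 929773 (l = -3/2 + (½)*1859549 = -3/2 + 1859549/2 = 929773)
g(m(11)) + l = (-7)² + 929773 = 49 + 929773 = 929822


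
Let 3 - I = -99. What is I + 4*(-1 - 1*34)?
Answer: -38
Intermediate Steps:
I = 102 (I = 3 - 1*(-99) = 3 + 99 = 102)
I + 4*(-1 - 1*34) = 102 + 4*(-1 - 1*34) = 102 + 4*(-1 - 34) = 102 + 4*(-35) = 102 - 140 = -38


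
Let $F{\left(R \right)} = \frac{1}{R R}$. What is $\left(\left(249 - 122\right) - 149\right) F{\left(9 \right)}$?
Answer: $- \frac{22}{81} \approx -0.27161$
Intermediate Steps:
$F{\left(R \right)} = \frac{1}{R^{2}}$
$\left(\left(249 - 122\right) - 149\right) F{\left(9 \right)} = \frac{\left(249 - 122\right) - 149}{81} = \left(127 - 149\right) \frac{1}{81} = \left(-22\right) \frac{1}{81} = - \frac{22}{81}$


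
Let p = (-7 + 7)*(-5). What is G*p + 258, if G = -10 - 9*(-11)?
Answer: 258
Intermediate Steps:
p = 0 (p = 0*(-5) = 0)
G = 89 (G = -10 + 99 = 89)
G*p + 258 = 89*0 + 258 = 0 + 258 = 258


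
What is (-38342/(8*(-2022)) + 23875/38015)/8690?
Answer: 184377313/534374726160 ≈ 0.00034503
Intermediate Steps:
(-38342/(8*(-2022)) + 23875/38015)/8690 = (-38342/(-16176) + 23875*(1/38015))*(1/8690) = (-38342*(-1/16176) + 4775/7603)*(1/8690) = (19171/8088 + 4775/7603)*(1/8690) = (184377313/61493064)*(1/8690) = 184377313/534374726160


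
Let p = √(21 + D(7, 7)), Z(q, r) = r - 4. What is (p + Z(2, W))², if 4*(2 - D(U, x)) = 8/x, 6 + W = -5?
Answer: (105 - √1113)²/49 ≈ 104.74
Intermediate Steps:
W = -11 (W = -6 - 5 = -11)
D(U, x) = 2 - 2/x
Z(q, r) = -4 + r
p = √1113/7 (p = √(21 + (2 - 2/7)) = √(21 + 12/7) = √(159/7) = √1113/7 ≈ 4.7660)
(p + Z(2, W))² = (√1113/7 + (-4 - 11))² = (√1113/7 - 15)² = (-15 + √1113/7)²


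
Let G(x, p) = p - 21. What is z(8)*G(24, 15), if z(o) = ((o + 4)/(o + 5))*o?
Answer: -576/13 ≈ -44.308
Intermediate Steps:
G(x, p) = -21 + p
z(o) = o*(4 + o)/(5 + o) (z(o) = ((4 + o)/(5 + o))*o = o*(4 + o)/(5 + o))
z(8)*G(24, 15) = (8*(4 + 8)/(5 + 8))*(-21 + 15) = (8*12/13)*(-6) = (8*(1/13)*12)*(-6) = (96/13)*(-6) = -576/13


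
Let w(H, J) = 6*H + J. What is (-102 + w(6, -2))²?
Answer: 4624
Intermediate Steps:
w(H, J) = J + 6*H
(-102 + w(6, -2))² = (-102 + (-2 + 6*6))² = (-102 + (-2 + 36))² = (-102 + 34)² = (-68)² = 4624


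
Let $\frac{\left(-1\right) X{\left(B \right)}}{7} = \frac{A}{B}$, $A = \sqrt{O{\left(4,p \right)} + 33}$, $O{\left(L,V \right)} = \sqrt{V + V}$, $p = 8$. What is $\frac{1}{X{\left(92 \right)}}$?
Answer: $- \frac{92 \sqrt{37}}{259} \approx -2.1607$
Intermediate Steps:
$O{\left(L,V \right)} = \sqrt{2} \sqrt{V}$ ($O{\left(L,V \right)} = \sqrt{2 V} = \sqrt{2} \sqrt{V}$)
$A = \sqrt{37}$ ($A = \sqrt{\sqrt{2} \sqrt{8} + 33} = \sqrt{\sqrt{2} \cdot 2 \sqrt{2} + 33} = \sqrt{4 + 33} = \sqrt{37} \approx 6.0828$)
$X{\left(B \right)} = - \frac{7 \sqrt{37}}{B}$ ($X{\left(B \right)} = - 7 \frac{\sqrt{37}}{B} = - \frac{7 \sqrt{37}}{B}$)
$\frac{1}{X{\left(92 \right)}} = \frac{1}{\left(-7\right) \sqrt{37} \cdot \frac{1}{92}} = \frac{1}{\left(- \frac{7}{92}\right) \sqrt{37}} = - \frac{92 \sqrt{37}}{259}$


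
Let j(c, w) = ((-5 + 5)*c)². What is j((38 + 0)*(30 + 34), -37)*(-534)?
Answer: 0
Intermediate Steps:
j(c, w) = 0 (j(c, w) = (0*c)² = 0² = 0)
j((38 + 0)*(30 + 34), -37)*(-534) = 0*(-534) = 0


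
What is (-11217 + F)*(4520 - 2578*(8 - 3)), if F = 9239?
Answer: 16555860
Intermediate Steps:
(-11217 + F)*(4520 - 2578*(8 - 3)) = (-11217 + 9239)*(4520 - 2578*(8 - 3)) = -1978*(4520 - 2578*5) = -1978*(4520 - 12890) = -1978*(-8370) = 16555860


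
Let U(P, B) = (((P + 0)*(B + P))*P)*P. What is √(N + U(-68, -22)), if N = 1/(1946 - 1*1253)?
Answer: √1510056535757/231 ≈ 5319.7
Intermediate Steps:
U(P, B) = P³*(B + P) (U(P, B) = ((P*(B + P))*P)*P = (P²*(B + P))*P = P³*(B + P))
N = 1/693 (N = 1/(1946 - 1253) = 1/693 ≈ 0.0014430)
√(N + U(-68, -22)) = √(1/693 + (-68)³*(-22 - 68)) = √(1/693 - 314432*(-90)) = √(1/693 + 28298880) = √(19611123841/693) = √1510056535757/231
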